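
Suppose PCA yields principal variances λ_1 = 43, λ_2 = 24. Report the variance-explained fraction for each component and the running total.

Step 1 — total variance = trace(Sigma) = Σ λ_i = 43 + 24 = 67.

Step 2 — fraction explained by component i = λ_i / Σ λ:
  PC1: 43/67 = 0.6418
  PC2: 24/67 = 0.3582

Step 3 — cumulative fraction after k components = (λ_1 + ... + λ_k) / Σ λ:
  k = 1: 43/67 = 0.6418
  k = 2: (43 + 24)/67 = 67/67 = 1

Summary (fraction, with percent):

explained: PC1 0.6418 (64.18%), PC2 0.3582 (35.82%);  cumulative: 0.6418, 1


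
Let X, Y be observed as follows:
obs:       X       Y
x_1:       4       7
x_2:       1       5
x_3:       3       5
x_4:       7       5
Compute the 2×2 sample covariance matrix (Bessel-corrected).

Step 1 — column means:
  mean(X) = (4 + 1 + 3 + 7) / 4 = 15/4 = 3.75
  mean(Y) = (7 + 5 + 5 + 5) / 4 = 22/4 = 5.5

Step 2 — sample covariance S[i,j] = (1/(n-1)) · Σ_k (x_{k,i} - mean_i) · (x_{k,j} - mean_j), with n-1 = 3.
  S[X,X] = ((0.25)·(0.25) + (-2.75)·(-2.75) + (-0.75)·(-0.75) + (3.25)·(3.25)) / 3 = 18.75/3 = 6.25
  S[X,Y] = ((0.25)·(1.5) + (-2.75)·(-0.5) + (-0.75)·(-0.5) + (3.25)·(-0.5)) / 3 = 0.5/3 = 0.1667
  S[Y,Y] = ((1.5)·(1.5) + (-0.5)·(-0.5) + (-0.5)·(-0.5) + (-0.5)·(-0.5)) / 3 = 3/3 = 1

S is symmetric (S[j,i] = S[i,j]). Assembling:

S = [[6.25, 0.1667],
 [0.1667, 1]]


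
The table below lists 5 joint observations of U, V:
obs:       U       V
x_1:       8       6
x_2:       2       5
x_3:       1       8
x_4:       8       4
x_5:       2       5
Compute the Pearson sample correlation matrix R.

Step 1 — column means:
  mean(U) = (8 + 2 + 1 + 8 + 2) / 5 = 21/5 = 4.2
  mean(V) = (6 + 5 + 8 + 4 + 5) / 5 = 28/5 = 5.6

Step 2 — sample variances and covariances s[i,j] = (1/(n-1)) · Σ_k (x_{k,i} - mean_i) · (x_{k,j} - mean_j), with n-1 = 4:
  s[U,U] = ((3.8)·(3.8) + (-2.2)·(-2.2) + (-3.2)·(-3.2) + (3.8)·(3.8) + (-2.2)·(-2.2)) / 4 = 48.8/4 = 12.2
  s[U,V] = ((3.8)·(0.4) + (-2.2)·(-0.6) + (-3.2)·(2.4) + (3.8)·(-1.6) + (-2.2)·(-0.6)) / 4 = -9.6/4 = -2.4
  s[V,V] = ((0.4)·(0.4) + (-0.6)·(-0.6) + (2.4)·(2.4) + (-1.6)·(-1.6) + (-0.6)·(-0.6)) / 4 = 9.2/4 = 2.3
  Sample standard deviations s_i = √(s[i,i]):
  s(U) = √(12.2) = 3.4928
  s(V) = √(2.3) = 1.5166

Step 3 — r_{ij} = s_{ij} / (s_i · s_j):
  r[U,U] = 1 (diagonal).
  r[U,V] = -2.4 / (3.4928 · 1.5166) = -2.4 / 5.2972 = -0.4531
  r[V,V] = 1 (diagonal).

R is symmetric with unit diagonal. Assembling:

R = [[1, -0.4531],
 [-0.4531, 1]]


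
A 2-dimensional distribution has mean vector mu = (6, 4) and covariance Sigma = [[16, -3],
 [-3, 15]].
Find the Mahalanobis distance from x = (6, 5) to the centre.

Step 1 — centre the observation: (x - mu) = (0, 1).

Step 2 — invert Sigma. det(Sigma) = 16·15 - (-3)² = 231.
  Sigma^{-1} = (1/det) · [[d, -b], [-b, a]] = [[0.0649, 0.013],
 [0.013, 0.0693]].

Step 3 — form the quadratic (x - mu)^T · Sigma^{-1} · (x - mu):
  Sigma^{-1} · (x - mu) = (0.013, 0.0693).
  (x - mu)^T · [Sigma^{-1} · (x - mu)] = (0)·(0.013) + (1)·(0.0693) = 0.0693.

Step 4 — take square root: d = √(0.0693) ≈ 0.2632.

d(x, mu) = √(0.0693) ≈ 0.2632


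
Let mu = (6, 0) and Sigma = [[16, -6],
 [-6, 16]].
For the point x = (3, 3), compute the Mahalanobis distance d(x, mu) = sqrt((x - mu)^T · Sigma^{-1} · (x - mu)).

Step 1 — centre the observation: (x - mu) = (-3, 3).

Step 2 — invert Sigma. det(Sigma) = 16·16 - (-6)² = 220.
  Sigma^{-1} = (1/det) · [[d, -b], [-b, a]] = [[0.0727, 0.0273],
 [0.0273, 0.0727]].

Step 3 — form the quadratic (x - mu)^T · Sigma^{-1} · (x - mu):
  Sigma^{-1} · (x - mu) = (-0.1364, 0.1364).
  (x - mu)^T · [Sigma^{-1} · (x - mu)] = (-3)·(-0.1364) + (3)·(0.1364) = 0.8182.

Step 4 — take square root: d = √(0.8182) ≈ 0.9045.

d(x, mu) = √(0.8182) ≈ 0.9045


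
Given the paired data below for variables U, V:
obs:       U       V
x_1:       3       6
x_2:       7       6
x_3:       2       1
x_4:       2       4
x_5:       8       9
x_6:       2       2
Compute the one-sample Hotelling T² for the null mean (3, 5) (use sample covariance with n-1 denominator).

Step 1 — sample mean vector:
  mean(U) = (3 + 7 + 2 + 2 + 8 + 2) / 6 = 24/6 = 4
  mean(V) = (6 + 6 + 1 + 4 + 9 + 2) / 6 = 28/6 = 4.6667
  x̄ = (4, 4.6667),  deviation x̄ - mu_0 = (4, 4.6667) - (3, 5) = (1, -0.3333).

Step 2 — sample covariance matrix, S[i,j] = (1/(n-1)) · Σ_k (x_{k,i} - mean_i) · (x_{k,j} - mean_j), divisor n-1 = 5:
  S[U,U] = ((-1)·(-1) + (3)·(3) + (-2)·(-2) + (-2)·(-2) + (4)·(4) + (-2)·(-2)) / 5 = 38/5 = 7.6
  S[U,V] = ((-1)·(1.3333) + (3)·(1.3333) + (-2)·(-3.6667) + (-2)·(-0.6667) + (4)·(4.3333) + (-2)·(-2.6667)) / 5 = 34/5 = 6.8
  S[V,V] = ((1.3333)·(1.3333) + (1.3333)·(1.3333) + (-3.6667)·(-3.6667) + (-0.6667)·(-0.6667) + (4.3333)·(4.3333) + (-2.6667)·(-2.6667)) / 5 = 43.3333/5 = 8.6667
  S = [[7.6, 6.8],
 [6.8, 8.6667]].

Step 3 — invert S. det(S) = 7.6·8.6667 - (6.8)² = 19.6267.
  S^{-1} = (1/det) · [[d, -b], [-b, a]] = [[0.4416, -0.3465],
 [-0.3465, 0.3872]].

Step 4 — quadratic form (x̄ - mu_0)^T · S^{-1} · (x̄ - mu_0):
  S^{-1} · (x̄ - mu_0) = (0.5571, -0.4755),
  (x̄ - mu_0)^T · [...] = (1)·(0.5571) + (-0.3333)·(-0.4755) = 0.7156.

Step 5 — scale by n: T² = 6 · 0.7156 = 4.2935.

T² ≈ 4.2935


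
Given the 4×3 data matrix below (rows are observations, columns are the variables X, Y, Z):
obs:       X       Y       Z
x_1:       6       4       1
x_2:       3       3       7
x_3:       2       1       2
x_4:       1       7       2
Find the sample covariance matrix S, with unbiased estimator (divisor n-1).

Step 1 — column means:
  mean(X) = (6 + 3 + 2 + 1) / 4 = 12/4 = 3
  mean(Y) = (4 + 3 + 1 + 7) / 4 = 15/4 = 3.75
  mean(Z) = (1 + 7 + 2 + 2) / 4 = 12/4 = 3

Step 2 — sample covariance S[i,j] = (1/(n-1)) · Σ_k (x_{k,i} - mean_i) · (x_{k,j} - mean_j), with n-1 = 3.
  S[X,X] = ((3)·(3) + (0)·(0) + (-1)·(-1) + (-2)·(-2)) / 3 = 14/3 = 4.6667
  S[X,Y] = ((3)·(0.25) + (0)·(-0.75) + (-1)·(-2.75) + (-2)·(3.25)) / 3 = -3/3 = -1
  S[X,Z] = ((3)·(-2) + (0)·(4) + (-1)·(-1) + (-2)·(-1)) / 3 = -3/3 = -1
  S[Y,Y] = ((0.25)·(0.25) + (-0.75)·(-0.75) + (-2.75)·(-2.75) + (3.25)·(3.25)) / 3 = 18.75/3 = 6.25
  S[Y,Z] = ((0.25)·(-2) + (-0.75)·(4) + (-2.75)·(-1) + (3.25)·(-1)) / 3 = -4/3 = -1.3333
  S[Z,Z] = ((-2)·(-2) + (4)·(4) + (-1)·(-1) + (-1)·(-1)) / 3 = 22/3 = 7.3333

S is symmetric (S[j,i] = S[i,j]). Assembling:

S = [[4.6667, -1, -1],
 [-1, 6.25, -1.3333],
 [-1, -1.3333, 7.3333]]


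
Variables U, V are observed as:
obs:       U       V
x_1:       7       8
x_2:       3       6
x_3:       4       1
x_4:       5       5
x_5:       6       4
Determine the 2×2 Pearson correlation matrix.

Step 1 — column means:
  mean(U) = (7 + 3 + 4 + 5 + 6) / 5 = 25/5 = 5
  mean(V) = (8 + 6 + 1 + 5 + 4) / 5 = 24/5 = 4.8

Step 2 — sample variances and covariances s[i,j] = (1/(n-1)) · Σ_k (x_{k,i} - mean_i) · (x_{k,j} - mean_j), with n-1 = 4:
  s[U,U] = ((2)·(2) + (-2)·(-2) + (-1)·(-1) + (0)·(0) + (1)·(1)) / 4 = 10/4 = 2.5
  s[U,V] = ((2)·(3.2) + (-2)·(1.2) + (-1)·(-3.8) + (0)·(0.2) + (1)·(-0.8)) / 4 = 7/4 = 1.75
  s[V,V] = ((3.2)·(3.2) + (1.2)·(1.2) + (-3.8)·(-3.8) + (0.2)·(0.2) + (-0.8)·(-0.8)) / 4 = 26.8/4 = 6.7
  Sample standard deviations s_i = √(s[i,i]):
  s(U) = √(2.5) = 1.5811
  s(V) = √(6.7) = 2.5884

Step 3 — r_{ij} = s_{ij} / (s_i · s_j):
  r[U,U] = 1 (diagonal).
  r[U,V] = 1.75 / (1.5811 · 2.5884) = 1.75 / 4.0927 = 0.4276
  r[V,V] = 1 (diagonal).

R is symmetric with unit diagonal. Assembling:

R = [[1, 0.4276],
 [0.4276, 1]]


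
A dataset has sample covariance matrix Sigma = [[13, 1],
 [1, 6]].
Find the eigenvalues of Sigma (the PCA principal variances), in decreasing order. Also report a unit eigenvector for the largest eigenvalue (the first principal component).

Step 1 — characteristic polynomial of 2×2 Sigma:
  det(Sigma - λI) = λ² - trace · λ + det = 0.
  trace = 13 + 6 = 19, det = 13·6 - (1)² = 77.
Step 2 — discriminant:
  Δ = trace² - 4·det = 361 - 308 = 53.
Step 3 — eigenvalues:
  λ = (trace ± √Δ)/2 = (19 ± 7.2801)/2,
  λ_1 = 13.1401,  λ_2 = 5.8599.

Step 4 — unit eigenvector for λ_1: solve (Sigma - λ_1 I)v = 0. First row:
  (13 - 13.1401)·v_x + (1)·v_y = 0, i.e. (-0.1401)·v_x + (1)·v_y = 0,
  so v ∝ (b, λ_1 - a) = (1, 0.1401) = u.
  ||u|| = √((1)² + (0.1401)²) = √(1.0196) ≈ 1.0098,
  v_1 = u/||u|| ≈ (0.9903, 0.1387) (||v_1|| = 1).

λ_1 = 13.1401,  λ_2 = 5.8599;  v_1 ≈ (0.9903, 0.1387)


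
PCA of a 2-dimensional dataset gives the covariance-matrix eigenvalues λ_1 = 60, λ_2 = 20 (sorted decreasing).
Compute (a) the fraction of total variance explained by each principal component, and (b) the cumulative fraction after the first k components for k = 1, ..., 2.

Step 1 — total variance = trace(Sigma) = Σ λ_i = 60 + 20 = 80.

Step 2 — fraction explained by component i = λ_i / Σ λ:
  PC1: 60/80 = 0.75
  PC2: 20/80 = 0.25

Step 3 — cumulative fraction after k components = (λ_1 + ... + λ_k) / Σ λ:
  k = 1: 60/80 = 0.75
  k = 2: (60 + 20)/80 = 80/80 = 1

Summary (fraction, with percent):

explained: PC1 0.75 (75%), PC2 0.25 (25%);  cumulative: 0.75, 1


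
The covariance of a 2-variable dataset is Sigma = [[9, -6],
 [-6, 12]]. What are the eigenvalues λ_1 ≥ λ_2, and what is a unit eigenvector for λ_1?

Step 1 — characteristic polynomial of 2×2 Sigma:
  det(Sigma - λI) = λ² - trace · λ + det = 0.
  trace = 9 + 12 = 21, det = 9·12 - (-6)² = 72.
Step 2 — discriminant:
  Δ = trace² - 4·det = 441 - 288 = 153.
Step 3 — eigenvalues:
  λ = (trace ± √Δ)/2 = (21 ± 12.3693)/2,
  λ_1 = 16.6847,  λ_2 = 4.3153.

Step 4 — unit eigenvector for λ_1: solve (Sigma - λ_1 I)v = 0. First row:
  (9 - 16.6847)·v_x + (-6)·v_y = 0, i.e. (-7.6847)·v_x + (-6)·v_y = 0,
  so v ∝ (b, λ_1 - a) = (-6, 7.6847); multiply by -1 so the first entry is positive: u = (6, -7.6847).
  ||u|| = √((6)² + (-7.6847)²) = √(95.054) ≈ 9.7496,
  v_1 = u/||u|| ≈ (0.6154, -0.7882) (||v_1|| = 1).

λ_1 = 16.6847,  λ_2 = 4.3153;  v_1 ≈ (0.6154, -0.7882)


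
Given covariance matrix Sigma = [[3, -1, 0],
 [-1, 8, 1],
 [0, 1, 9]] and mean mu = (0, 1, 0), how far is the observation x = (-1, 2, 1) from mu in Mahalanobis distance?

Step 1 — centre the observation: (x - mu) = (-1, 1, 1).

Step 2 — invert Sigma (cofactor / det for 3×3, or solve directly):
  Sigma^{-1} = [[0.348, 0.0441, -0.0049],
 [0.0441, 0.1324, -0.0147],
 [-0.0049, -0.0147, 0.1127]].

Step 3 — form the quadratic (x - mu)^T · Sigma^{-1} · (x - mu):
  Sigma^{-1} · (x - mu) = (-0.3088, 0.0735, 0.1029).
  (x - mu)^T · [Sigma^{-1} · (x - mu)] = (-1)·(-0.3088) + (1)·(0.0735) + (1)·(0.1029) = 0.4853.

Step 4 — take square root: d = √(0.4853) ≈ 0.6966.

d(x, mu) = √(0.4853) ≈ 0.6966


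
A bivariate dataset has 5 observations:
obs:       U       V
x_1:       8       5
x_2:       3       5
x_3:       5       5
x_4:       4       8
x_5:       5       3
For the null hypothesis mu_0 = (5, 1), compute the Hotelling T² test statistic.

Step 1 — sample mean vector:
  mean(U) = (8 + 3 + 5 + 4 + 5) / 5 = 25/5 = 5
  mean(V) = (5 + 5 + 5 + 8 + 3) / 5 = 26/5 = 5.2
  x̄ = (5, 5.2),  deviation x̄ - mu_0 = (5, 5.2) - (5, 1) = (0, 4.2).

Step 2 — sample covariance matrix, S[i,j] = (1/(n-1)) · Σ_k (x_{k,i} - mean_i) · (x_{k,j} - mean_j), divisor n-1 = 4:
  S[U,U] = ((3)·(3) + (-2)·(-2) + (0)·(0) + (-1)·(-1) + (0)·(0)) / 4 = 14/4 = 3.5
  S[U,V] = ((3)·(-0.2) + (-2)·(-0.2) + (0)·(-0.2) + (-1)·(2.8) + (0)·(-2.2)) / 4 = -3/4 = -0.75
  S[V,V] = ((-0.2)·(-0.2) + (-0.2)·(-0.2) + (-0.2)·(-0.2) + (2.8)·(2.8) + (-2.2)·(-2.2)) / 4 = 12.8/4 = 3.2
  S = [[3.5, -0.75],
 [-0.75, 3.2]].

Step 3 — invert S. det(S) = 3.5·3.2 - (-0.75)² = 10.6375.
  S^{-1} = (1/det) · [[d, -b], [-b, a]] = [[0.3008, 0.0705],
 [0.0705, 0.329]].

Step 4 — quadratic form (x̄ - mu_0)^T · S^{-1} · (x̄ - mu_0):
  S^{-1} · (x̄ - mu_0) = (0.2961, 1.3819),
  (x̄ - mu_0)^T · [...] = (0)·(0.2961) + (4.2)·(1.3819) = 5.804.

Step 5 — scale by n: T² = 5 · 5.804 = 29.02.

T² ≈ 29.02


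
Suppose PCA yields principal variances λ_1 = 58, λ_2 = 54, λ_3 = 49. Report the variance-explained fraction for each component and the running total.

Step 1 — total variance = trace(Sigma) = Σ λ_i = 58 + 54 + 49 = 161.

Step 2 — fraction explained by component i = λ_i / Σ λ:
  PC1: 58/161 = 0.3602
  PC2: 54/161 = 0.3354
  PC3: 49/161 = 0.3043

Step 3 — cumulative fraction after k components = (λ_1 + ... + λ_k) / Σ λ:
  k = 1: 58/161 = 0.3602
  k = 2: (58 + 54)/161 = 112/161 = 0.6957
  k = 3: (58 + 54 + 49)/161 = 161/161 = 1

Summary (fraction, with percent):

explained: PC1 0.3602 (36.02%), PC2 0.3354 (33.54%), PC3 0.3043 (30.43%);  cumulative: 0.3602, 0.6957, 1


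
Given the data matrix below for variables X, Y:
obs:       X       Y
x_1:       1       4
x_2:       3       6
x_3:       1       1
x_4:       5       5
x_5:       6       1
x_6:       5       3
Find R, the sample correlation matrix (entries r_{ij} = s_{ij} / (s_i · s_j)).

Step 1 — column means:
  mean(X) = (1 + 3 + 1 + 5 + 6 + 5) / 6 = 21/6 = 3.5
  mean(Y) = (4 + 6 + 1 + 5 + 1 + 3) / 6 = 20/6 = 3.3333

Step 2 — sample variances and covariances s[i,j] = (1/(n-1)) · Σ_k (x_{k,i} - mean_i) · (x_{k,j} - mean_j), with n-1 = 5:
  s[X,X] = ((-2.5)·(-2.5) + (-0.5)·(-0.5) + (-2.5)·(-2.5) + (1.5)·(1.5) + (2.5)·(2.5) + (1.5)·(1.5)) / 5 = 23.5/5 = 4.7
  s[X,Y] = ((-2.5)·(0.6667) + (-0.5)·(2.6667) + (-2.5)·(-2.3333) + (1.5)·(1.6667) + (2.5)·(-2.3333) + (1.5)·(-0.3333)) / 5 = -1/5 = -0.2
  s[Y,Y] = ((0.6667)·(0.6667) + (2.6667)·(2.6667) + (-2.3333)·(-2.3333) + (1.6667)·(1.6667) + (-2.3333)·(-2.3333) + (-0.3333)·(-0.3333)) / 5 = 21.3333/5 = 4.2667
  Sample standard deviations s_i = √(s[i,i]):
  s(X) = √(4.7) = 2.1679
  s(Y) = √(4.2667) = 2.0656

Step 3 — r_{ij} = s_{ij} / (s_i · s_j):
  r[X,X] = 1 (diagonal).
  r[X,Y] = -0.2 / (2.1679 · 2.0656) = -0.2 / 4.4781 = -0.0447
  r[Y,Y] = 1 (diagonal).

R is symmetric with unit diagonal. Assembling:

R = [[1, -0.0447],
 [-0.0447, 1]]


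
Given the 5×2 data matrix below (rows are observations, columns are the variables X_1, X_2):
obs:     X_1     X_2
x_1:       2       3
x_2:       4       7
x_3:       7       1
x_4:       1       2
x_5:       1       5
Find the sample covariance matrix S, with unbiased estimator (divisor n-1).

Step 1 — column means:
  mean(X_1) = (2 + 4 + 7 + 1 + 1) / 5 = 15/5 = 3
  mean(X_2) = (3 + 7 + 1 + 2 + 5) / 5 = 18/5 = 3.6

Step 2 — sample covariance S[i,j] = (1/(n-1)) · Σ_k (x_{k,i} - mean_i) · (x_{k,j} - mean_j), with n-1 = 4.
  S[X_1,X_1] = ((-1)·(-1) + (1)·(1) + (4)·(4) + (-2)·(-2) + (-2)·(-2)) / 4 = 26/4 = 6.5
  S[X_1,X_2] = ((-1)·(-0.6) + (1)·(3.4) + (4)·(-2.6) + (-2)·(-1.6) + (-2)·(1.4)) / 4 = -6/4 = -1.5
  S[X_2,X_2] = ((-0.6)·(-0.6) + (3.4)·(3.4) + (-2.6)·(-2.6) + (-1.6)·(-1.6) + (1.4)·(1.4)) / 4 = 23.2/4 = 5.8

S is symmetric (S[j,i] = S[i,j]). Assembling:

S = [[6.5, -1.5],
 [-1.5, 5.8]]


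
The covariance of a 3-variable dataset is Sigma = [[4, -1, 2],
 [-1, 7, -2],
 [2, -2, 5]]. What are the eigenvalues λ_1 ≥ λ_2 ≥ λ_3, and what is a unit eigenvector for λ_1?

Step 1 — characteristic polynomial p(λ) = det(λI - Sigma) = λ³ - tr·λ² + c_1·λ - det, where tr = trace, c_1 = sum of the principal 2×2 minors, det = det(Sigma):
  tr = 4 + 7 + 5 = 16,
  c_1 = (4·7 - (-1)²) + (4·5 - (2)²) + (7·5 - (-2)²) = 27 + 16 + 31 = 74,
  det = 4·(7·5 - (-2)²) - (-1)·((-1)·5 - (-2)·(2)) + (2)·((-1)·(-2) - 7·(2)) = 4·(31) - (-1)·(-1) + (2)·(-12) = 99.
  So p(λ) = λ³ - 16λ² + 74λ - 99.
Step 2 — look for an integer root (rational root theorem: any rational root is an integer divisor of 99). Testing λ = 9:
  p(9) = 729 - 1296 + 666 - 99 = 0  ✓
  Dividing out (λ - 9): p(λ) = (λ - 9)(λ² - 7λ + 11).
Step 3 — remaining eigenvalues from the quadratic λ² - 7λ + 11 = 0:
  Δ = 7² - 4·11 = 49 - 44 = 5,  λ = (7 ± √5)/2 = (7 ± 2.2361)/2 ≈ 4.618 or 2.382.
  Sorted: λ_1 = 9,  λ_2 = 4.618,  λ_3 = 2.382  (check: sum = 16 = tr ✓).

Step 4 — unit eigenvector for λ_1 = 9: v spans the null space of (Sigma - λ_1 I), whose rows are
  r_1 = (-5, -1, 2),  r_2 = (-1, -2, -2),  r_3 = (2, -2, -4).
  v is orthogonal to every row, so take v ∝ r_1 × r_2 = ((-1)·(-2) - (2)·(-2), (2)·(-1) - (-5)·(-2), (-5)·(-2) - (-1)·(-1)) = (6, -12, 9).
  Rescale (divide by 3): u = (2, -4, 3).
  ||u|| = √((2)² + (-4)² + (3)²) = √(29) ≈ 5.3852,  v_1 = u/||u|| ≈ (0.3714, -0.7428, 0.5571) (||v_1|| = 1).

λ_1 = 9,  λ_2 = 4.618,  λ_3 = 2.382;  v_1 ≈ (0.3714, -0.7428, 0.5571)


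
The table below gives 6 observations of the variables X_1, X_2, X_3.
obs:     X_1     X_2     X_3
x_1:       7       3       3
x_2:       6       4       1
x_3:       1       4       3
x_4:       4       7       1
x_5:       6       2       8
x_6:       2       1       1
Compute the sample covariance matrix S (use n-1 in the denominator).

Step 1 — column means:
  mean(X_1) = (7 + 6 + 1 + 4 + 6 + 2) / 6 = 26/6 = 4.3333
  mean(X_2) = (3 + 4 + 4 + 7 + 2 + 1) / 6 = 21/6 = 3.5
  mean(X_3) = (3 + 1 + 3 + 1 + 8 + 1) / 6 = 17/6 = 2.8333

Step 2 — sample covariance S[i,j] = (1/(n-1)) · Σ_k (x_{k,i} - mean_i) · (x_{k,j} - mean_j), with n-1 = 5.
  S[X_1,X_1] = ((2.6667)·(2.6667) + (1.6667)·(1.6667) + (-3.3333)·(-3.3333) + (-0.3333)·(-0.3333) + (1.6667)·(1.6667) + (-2.3333)·(-2.3333)) / 5 = 29.3333/5 = 5.8667
  S[X_1,X_2] = ((2.6667)·(-0.5) + (1.6667)·(0.5) + (-3.3333)·(0.5) + (-0.3333)·(3.5) + (1.6667)·(-1.5) + (-2.3333)·(-2.5)) / 5 = 0/5 = 0
  S[X_1,X_3] = ((2.6667)·(0.1667) + (1.6667)·(-1.8333) + (-3.3333)·(0.1667) + (-0.3333)·(-1.8333) + (1.6667)·(5.1667) + (-2.3333)·(-1.8333)) / 5 = 10.3333/5 = 2.0667
  S[X_2,X_2] = ((-0.5)·(-0.5) + (0.5)·(0.5) + (0.5)·(0.5) + (3.5)·(3.5) + (-1.5)·(-1.5) + (-2.5)·(-2.5)) / 5 = 21.5/5 = 4.3
  S[X_2,X_3] = ((-0.5)·(0.1667) + (0.5)·(-1.8333) + (0.5)·(0.1667) + (3.5)·(-1.8333) + (-1.5)·(5.1667) + (-2.5)·(-1.8333)) / 5 = -10.5/5 = -2.1
  S[X_3,X_3] = ((0.1667)·(0.1667) + (-1.8333)·(-1.8333) + (0.1667)·(0.1667) + (-1.8333)·(-1.8333) + (5.1667)·(5.1667) + (-1.8333)·(-1.8333)) / 5 = 36.8333/5 = 7.3667

S is symmetric (S[j,i] = S[i,j]). Assembling:

S = [[5.8667, 0, 2.0667],
 [0, 4.3, -2.1],
 [2.0667, -2.1, 7.3667]]


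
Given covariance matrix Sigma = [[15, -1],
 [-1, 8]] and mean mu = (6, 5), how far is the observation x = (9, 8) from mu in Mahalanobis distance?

Step 1 — centre the observation: (x - mu) = (3, 3).

Step 2 — invert Sigma. det(Sigma) = 15·8 - (-1)² = 119.
  Sigma^{-1} = (1/det) · [[d, -b], [-b, a]] = [[0.0672, 0.0084],
 [0.0084, 0.1261]].

Step 3 — form the quadratic (x - mu)^T · Sigma^{-1} · (x - mu):
  Sigma^{-1} · (x - mu) = (0.2269, 0.4034).
  (x - mu)^T · [Sigma^{-1} · (x - mu)] = (3)·(0.2269) + (3)·(0.4034) = 1.8908.

Step 4 — take square root: d = √(1.8908) ≈ 1.375.

d(x, mu) = √(1.8908) ≈ 1.375


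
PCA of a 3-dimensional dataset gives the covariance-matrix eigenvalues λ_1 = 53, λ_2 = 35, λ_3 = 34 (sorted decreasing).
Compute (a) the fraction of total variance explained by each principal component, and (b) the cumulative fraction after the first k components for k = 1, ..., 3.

Step 1 — total variance = trace(Sigma) = Σ λ_i = 53 + 35 + 34 = 122.

Step 2 — fraction explained by component i = λ_i / Σ λ:
  PC1: 53/122 = 0.4344
  PC2: 35/122 = 0.2869
  PC3: 34/122 = 0.2787

Step 3 — cumulative fraction after k components = (λ_1 + ... + λ_k) / Σ λ:
  k = 1: 53/122 = 0.4344
  k = 2: (53 + 35)/122 = 88/122 = 0.7213
  k = 3: (53 + 35 + 34)/122 = 122/122 = 1

Summary (fraction, with percent):

explained: PC1 0.4344 (43.44%), PC2 0.2869 (28.69%), PC3 0.2787 (27.87%);  cumulative: 0.4344, 0.7213, 1


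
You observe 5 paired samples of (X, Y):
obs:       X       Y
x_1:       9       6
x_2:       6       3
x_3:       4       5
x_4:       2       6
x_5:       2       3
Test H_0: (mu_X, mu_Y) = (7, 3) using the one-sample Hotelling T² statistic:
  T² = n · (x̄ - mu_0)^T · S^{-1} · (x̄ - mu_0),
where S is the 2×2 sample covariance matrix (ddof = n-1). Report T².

Step 1 — sample mean vector:
  mean(X) = (9 + 6 + 4 + 2 + 2) / 5 = 23/5 = 4.6
  mean(Y) = (6 + 3 + 5 + 6 + 3) / 5 = 23/5 = 4.6
  x̄ = (4.6, 4.6),  deviation x̄ - mu_0 = (4.6, 4.6) - (7, 3) = (-2.4, 1.6).

Step 2 — sample covariance matrix, S[i,j] = (1/(n-1)) · Σ_k (x_{k,i} - mean_i) · (x_{k,j} - mean_j), divisor n-1 = 4:
  S[X,X] = ((4.4)·(4.4) + (1.4)·(1.4) + (-0.6)·(-0.6) + (-2.6)·(-2.6) + (-2.6)·(-2.6)) / 4 = 35.2/4 = 8.8
  S[X,Y] = ((4.4)·(1.4) + (1.4)·(-1.6) + (-0.6)·(0.4) + (-2.6)·(1.4) + (-2.6)·(-1.6)) / 4 = 4.2/4 = 1.05
  S[Y,Y] = ((1.4)·(1.4) + (-1.6)·(-1.6) + (0.4)·(0.4) + (1.4)·(1.4) + (-1.6)·(-1.6)) / 4 = 9.2/4 = 2.3
  S = [[8.8, 1.05],
 [1.05, 2.3]].

Step 3 — invert S. det(S) = 8.8·2.3 - (1.05)² = 19.1375.
  S^{-1} = (1/det) · [[d, -b], [-b, a]] = [[0.1202, -0.0549],
 [-0.0549, 0.4598]].

Step 4 — quadratic form (x̄ - mu_0)^T · S^{-1} · (x̄ - mu_0):
  S^{-1} · (x̄ - mu_0) = (-0.3762, 0.8674),
  (x̄ - mu_0)^T · [...] = (-2.4)·(-0.3762) + (1.6)·(0.8674) = 2.2908.

Step 5 — scale by n: T² = 5 · 2.2908 = 11.454.

T² ≈ 11.454


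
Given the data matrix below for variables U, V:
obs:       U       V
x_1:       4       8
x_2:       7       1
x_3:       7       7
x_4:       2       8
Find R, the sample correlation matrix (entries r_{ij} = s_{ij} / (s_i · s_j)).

Step 1 — column means:
  mean(U) = (4 + 7 + 7 + 2) / 4 = 20/4 = 5
  mean(V) = (8 + 1 + 7 + 8) / 4 = 24/4 = 6

Step 2 — sample variances and covariances s[i,j] = (1/(n-1)) · Σ_k (x_{k,i} - mean_i) · (x_{k,j} - mean_j), with n-1 = 3:
  s[U,U] = ((-1)·(-1) + (2)·(2) + (2)·(2) + (-3)·(-3)) / 3 = 18/3 = 6
  s[U,V] = ((-1)·(2) + (2)·(-5) + (2)·(1) + (-3)·(2)) / 3 = -16/3 = -5.3333
  s[V,V] = ((2)·(2) + (-5)·(-5) + (1)·(1) + (2)·(2)) / 3 = 34/3 = 11.3333
  Sample standard deviations s_i = √(s[i,i]):
  s(U) = √(6) = 2.4495
  s(V) = √(11.3333) = 3.3665

Step 3 — r_{ij} = s_{ij} / (s_i · s_j):
  r[U,U] = 1 (diagonal).
  r[U,V] = -5.3333 / (2.4495 · 3.3665) = -5.3333 / 8.2462 = -0.6468
  r[V,V] = 1 (diagonal).

R is symmetric with unit diagonal. Assembling:

R = [[1, -0.6468],
 [-0.6468, 1]]


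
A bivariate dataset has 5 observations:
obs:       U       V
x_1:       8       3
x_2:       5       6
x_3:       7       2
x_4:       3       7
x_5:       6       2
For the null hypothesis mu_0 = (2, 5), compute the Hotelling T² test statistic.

Step 1 — sample mean vector:
  mean(U) = (8 + 5 + 7 + 3 + 6) / 5 = 29/5 = 5.8
  mean(V) = (3 + 6 + 2 + 7 + 2) / 5 = 20/5 = 4
  x̄ = (5.8, 4),  deviation x̄ - mu_0 = (5.8, 4) - (2, 5) = (3.8, -1).

Step 2 — sample covariance matrix, S[i,j] = (1/(n-1)) · Σ_k (x_{k,i} - mean_i) · (x_{k,j} - mean_j), divisor n-1 = 4:
  S[U,U] = ((2.2)·(2.2) + (-0.8)·(-0.8) + (1.2)·(1.2) + (-2.8)·(-2.8) + (0.2)·(0.2)) / 4 = 14.8/4 = 3.7
  S[U,V] = ((2.2)·(-1) + (-0.8)·(2) + (1.2)·(-2) + (-2.8)·(3) + (0.2)·(-2)) / 4 = -15/4 = -3.75
  S[V,V] = ((-1)·(-1) + (2)·(2) + (-2)·(-2) + (3)·(3) + (-2)·(-2)) / 4 = 22/4 = 5.5
  S = [[3.7, -3.75],
 [-3.75, 5.5]].

Step 3 — invert S. det(S) = 3.7·5.5 - (-3.75)² = 6.2875.
  S^{-1} = (1/det) · [[d, -b], [-b, a]] = [[0.8748, 0.5964],
 [0.5964, 0.5885]].

Step 4 — quadratic form (x̄ - mu_0)^T · S^{-1} · (x̄ - mu_0):
  S^{-1} · (x̄ - mu_0) = (2.7276, 1.6779),
  (x̄ - mu_0)^T · [...] = (3.8)·(2.7276) + (-1)·(1.6779) = 8.6871.

Step 5 — scale by n: T² = 5 · 8.6871 = 43.4354.

T² ≈ 43.4354


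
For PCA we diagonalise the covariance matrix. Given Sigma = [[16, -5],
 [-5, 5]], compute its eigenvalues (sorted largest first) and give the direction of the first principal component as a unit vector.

Step 1 — characteristic polynomial of 2×2 Sigma:
  det(Sigma - λI) = λ² - trace · λ + det = 0.
  trace = 16 + 5 = 21, det = 16·5 - (-5)² = 55.
Step 2 — discriminant:
  Δ = trace² - 4·det = 441 - 220 = 221.
Step 3 — eigenvalues:
  λ = (trace ± √Δ)/2 = (21 ± 14.8661)/2,
  λ_1 = 17.933,  λ_2 = 3.067.

Step 4 — unit eigenvector for λ_1: solve (Sigma - λ_1 I)v = 0. First row:
  (16 - 17.933)·v_x + (-5)·v_y = 0, i.e. (-1.933)·v_x + (-5)·v_y = 0,
  so v ∝ (b, λ_1 - a) = (-5, 1.933); multiply by -1 so the first entry is positive: u = (5, -1.933).
  ||u|| = √((5)² + (-1.933)²) = √(28.7366) ≈ 5.3607,
  v_1 = u/||u|| ≈ (0.9327, -0.3606) (||v_1|| = 1).

λ_1 = 17.933,  λ_2 = 3.067;  v_1 ≈ (0.9327, -0.3606)


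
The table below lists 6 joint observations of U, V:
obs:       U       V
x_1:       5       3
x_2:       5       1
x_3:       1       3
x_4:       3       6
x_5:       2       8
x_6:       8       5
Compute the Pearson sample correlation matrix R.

Step 1 — column means:
  mean(U) = (5 + 5 + 1 + 3 + 2 + 8) / 6 = 24/6 = 4
  mean(V) = (3 + 1 + 3 + 6 + 8 + 5) / 6 = 26/6 = 4.3333

Step 2 — sample variances and covariances s[i,j] = (1/(n-1)) · Σ_k (x_{k,i} - mean_i) · (x_{k,j} - mean_j), with n-1 = 5:
  s[U,U] = ((1)·(1) + (1)·(1) + (-3)·(-3) + (-1)·(-1) + (-2)·(-2) + (4)·(4)) / 5 = 32/5 = 6.4
  s[U,V] = ((1)·(-1.3333) + (1)·(-3.3333) + (-3)·(-1.3333) + (-1)·(1.6667) + (-2)·(3.6667) + (4)·(0.6667)) / 5 = -7/5 = -1.4
  s[V,V] = ((-1.3333)·(-1.3333) + (-3.3333)·(-3.3333) + (-1.3333)·(-1.3333) + (1.6667)·(1.6667) + (3.6667)·(3.6667) + (0.6667)·(0.6667)) / 5 = 31.3333/5 = 6.2667
  Sample standard deviations s_i = √(s[i,i]):
  s(U) = √(6.4) = 2.5298
  s(V) = √(6.2667) = 2.5033

Step 3 — r_{ij} = s_{ij} / (s_i · s_j):
  r[U,U] = 1 (diagonal).
  r[U,V] = -1.4 / (2.5298 · 2.5033) = -1.4 / 6.333 = -0.2211
  r[V,V] = 1 (diagonal).

R is symmetric with unit diagonal. Assembling:

R = [[1, -0.2211],
 [-0.2211, 1]]


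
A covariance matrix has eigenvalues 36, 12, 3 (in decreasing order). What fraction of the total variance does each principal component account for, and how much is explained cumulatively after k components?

Step 1 — total variance = trace(Sigma) = Σ λ_i = 36 + 12 + 3 = 51.

Step 2 — fraction explained by component i = λ_i / Σ λ:
  PC1: 36/51 = 0.7059
  PC2: 12/51 = 0.2353
  PC3: 3/51 = 0.0588

Step 3 — cumulative fraction after k components = (λ_1 + ... + λ_k) / Σ λ:
  k = 1: 36/51 = 0.7059
  k = 2: (36 + 12)/51 = 48/51 = 0.9412
  k = 3: (36 + 12 + 3)/51 = 51/51 = 1

Summary (fraction, with percent):

explained: PC1 0.7059 (70.59%), PC2 0.2353 (23.53%), PC3 0.0588 (5.88%);  cumulative: 0.7059, 0.9412, 1


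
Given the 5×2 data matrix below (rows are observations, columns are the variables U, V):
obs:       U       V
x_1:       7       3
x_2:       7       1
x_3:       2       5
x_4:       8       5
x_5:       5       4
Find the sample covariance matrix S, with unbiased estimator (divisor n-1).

Step 1 — column means:
  mean(U) = (7 + 7 + 2 + 8 + 5) / 5 = 29/5 = 5.8
  mean(V) = (3 + 1 + 5 + 5 + 4) / 5 = 18/5 = 3.6

Step 2 — sample covariance S[i,j] = (1/(n-1)) · Σ_k (x_{k,i} - mean_i) · (x_{k,j} - mean_j), with n-1 = 4.
  S[U,U] = ((1.2)·(1.2) + (1.2)·(1.2) + (-3.8)·(-3.8) + (2.2)·(2.2) + (-0.8)·(-0.8)) / 4 = 22.8/4 = 5.7
  S[U,V] = ((1.2)·(-0.6) + (1.2)·(-2.6) + (-3.8)·(1.4) + (2.2)·(1.4) + (-0.8)·(0.4)) / 4 = -6.4/4 = -1.6
  S[V,V] = ((-0.6)·(-0.6) + (-2.6)·(-2.6) + (1.4)·(1.4) + (1.4)·(1.4) + (0.4)·(0.4)) / 4 = 11.2/4 = 2.8

S is symmetric (S[j,i] = S[i,j]). Assembling:

S = [[5.7, -1.6],
 [-1.6, 2.8]]


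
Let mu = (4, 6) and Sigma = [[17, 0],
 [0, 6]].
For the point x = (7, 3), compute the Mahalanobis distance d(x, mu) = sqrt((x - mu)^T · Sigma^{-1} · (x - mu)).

Step 1 — centre the observation: (x - mu) = (3, -3).

Step 2 — invert Sigma. det(Sigma) = 17·6 - (0)² = 102.
  Sigma^{-1} = (1/det) · [[d, -b], [-b, a]] = [[0.0588, 0],
 [0, 0.1667]].

Step 3 — form the quadratic (x - mu)^T · Sigma^{-1} · (x - mu):
  Sigma^{-1} · (x - mu) = (0.1765, -0.5).
  (x - mu)^T · [Sigma^{-1} · (x - mu)] = (3)·(0.1765) + (-3)·(-0.5) = 2.0294.

Step 4 — take square root: d = √(2.0294) ≈ 1.4246.

d(x, mu) = √(2.0294) ≈ 1.4246


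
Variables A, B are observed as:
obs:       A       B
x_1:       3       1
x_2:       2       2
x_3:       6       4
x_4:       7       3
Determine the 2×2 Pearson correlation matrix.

Step 1 — column means:
  mean(A) = (3 + 2 + 6 + 7) / 4 = 18/4 = 4.5
  mean(B) = (1 + 2 + 4 + 3) / 4 = 10/4 = 2.5

Step 2 — sample variances and covariances s[i,j] = (1/(n-1)) · Σ_k (x_{k,i} - mean_i) · (x_{k,j} - mean_j), with n-1 = 3:
  s[A,A] = ((-1.5)·(-1.5) + (-2.5)·(-2.5) + (1.5)·(1.5) + (2.5)·(2.5)) / 3 = 17/3 = 5.6667
  s[A,B] = ((-1.5)·(-1.5) + (-2.5)·(-0.5) + (1.5)·(1.5) + (2.5)·(0.5)) / 3 = 7/3 = 2.3333
  s[B,B] = ((-1.5)·(-1.5) + (-0.5)·(-0.5) + (1.5)·(1.5) + (0.5)·(0.5)) / 3 = 5/3 = 1.6667
  Sample standard deviations s_i = √(s[i,i]):
  s(A) = √(5.6667) = 2.3805
  s(B) = √(1.6667) = 1.291

Step 3 — r_{ij} = s_{ij} / (s_i · s_j):
  r[A,A] = 1 (diagonal).
  r[A,B] = 2.3333 / (2.3805 · 1.291) = 2.3333 / 3.0732 = 0.7593
  r[B,B] = 1 (diagonal).

R is symmetric with unit diagonal. Assembling:

R = [[1, 0.7593],
 [0.7593, 1]]


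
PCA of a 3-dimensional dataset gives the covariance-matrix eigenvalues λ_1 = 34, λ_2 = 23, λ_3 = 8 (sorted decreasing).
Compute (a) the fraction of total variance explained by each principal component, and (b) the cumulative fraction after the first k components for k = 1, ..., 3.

Step 1 — total variance = trace(Sigma) = Σ λ_i = 34 + 23 + 8 = 65.

Step 2 — fraction explained by component i = λ_i / Σ λ:
  PC1: 34/65 = 0.5231
  PC2: 23/65 = 0.3538
  PC3: 8/65 = 0.1231

Step 3 — cumulative fraction after k components = (λ_1 + ... + λ_k) / Σ λ:
  k = 1: 34/65 = 0.5231
  k = 2: (34 + 23)/65 = 57/65 = 0.8769
  k = 3: (34 + 23 + 8)/65 = 65/65 = 1

Summary (fraction, with percent):

explained: PC1 0.5231 (52.31%), PC2 0.3538 (35.38%), PC3 0.1231 (12.31%);  cumulative: 0.5231, 0.8769, 1


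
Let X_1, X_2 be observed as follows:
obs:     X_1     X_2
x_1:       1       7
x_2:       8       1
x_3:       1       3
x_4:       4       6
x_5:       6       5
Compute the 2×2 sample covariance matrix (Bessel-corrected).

Step 1 — column means:
  mean(X_1) = (1 + 8 + 1 + 4 + 6) / 5 = 20/5 = 4
  mean(X_2) = (7 + 1 + 3 + 6 + 5) / 5 = 22/5 = 4.4

Step 2 — sample covariance S[i,j] = (1/(n-1)) · Σ_k (x_{k,i} - mean_i) · (x_{k,j} - mean_j), with n-1 = 4.
  S[X_1,X_1] = ((-3)·(-3) + (4)·(4) + (-3)·(-3) + (0)·(0) + (2)·(2)) / 4 = 38/4 = 9.5
  S[X_1,X_2] = ((-3)·(2.6) + (4)·(-3.4) + (-3)·(-1.4) + (0)·(1.6) + (2)·(0.6)) / 4 = -16/4 = -4
  S[X_2,X_2] = ((2.6)·(2.6) + (-3.4)·(-3.4) + (-1.4)·(-1.4) + (1.6)·(1.6) + (0.6)·(0.6)) / 4 = 23.2/4 = 5.8

S is symmetric (S[j,i] = S[i,j]). Assembling:

S = [[9.5, -4],
 [-4, 5.8]]


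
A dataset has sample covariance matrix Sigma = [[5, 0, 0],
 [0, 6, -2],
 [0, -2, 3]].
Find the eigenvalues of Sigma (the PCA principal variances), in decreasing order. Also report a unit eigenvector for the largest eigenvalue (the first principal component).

Step 1 — characteristic polynomial p(λ) = det(λI - Sigma) = λ³ - tr·λ² + c_1·λ - det, where tr = trace, c_1 = sum of the principal 2×2 minors, det = det(Sigma):
  tr = 5 + 6 + 3 = 14,
  c_1 = (5·6 - (0)²) + (5·3 - (0)²) + (6·3 - (-2)²) = 30 + 15 + 14 = 59,
  det = 5·(6·3 - (-2)²) - (0)·((0)·3 - (-2)·(0)) + (0)·((0)·(-2) - 6·(0)) = 5·(14) - (0)·(0) + (0)·(0) = 70.
  So p(λ) = λ³ - 14λ² + 59λ - 70.
Step 2 — look for an integer root (rational root theorem: any rational root is an integer divisor of 70). Testing λ = 2:
  p(2) = 8 - 56 + 118 - 70 = 0  ✓
  Dividing out (λ - 2): p(λ) = (λ - 2)(λ² - 12λ + 35).
Step 3 — remaining eigenvalues from the quadratic λ² - 12λ + 35 = 0:
  Δ = 12² - 4·35 = 144 - 140 = 4,  λ = (12 ± √4)/2 = (12 ± 2)/2 = 7 or 5.
  Sorted: λ_1 = 7,  λ_2 = 5,  λ_3 = 2  (check: sum = 14 = tr ✓).

Step 4 — unit eigenvector for λ_1 = 7: v spans the null space of (Sigma - λ_1 I), whose rows are
  r_1 = (-2, 0, 0),  r_2 = (0, -1, -2),  r_3 = (0, -2, -4).
  v is orthogonal to every row, so take v ∝ r_1 × r_2 = ((0)·(-2) - (0)·(-1), (0)·(0) - (-2)·(-2), (-2)·(-1) - (0)·(0)) = (0, -4, 2).
  Rescale (divide by 2; multiply by -1 so the first nonzero entry is positive): u = (0, 2, -1).
  ||u|| = √((0)² + (2)² + (-1)²) = √(5) ≈ 2.2361,  v_1 = u/||u|| ≈ (0, 0.8944, -0.4472) (||v_1|| = 1).

λ_1 = 7,  λ_2 = 5,  λ_3 = 2;  v_1 ≈ (0, 0.8944, -0.4472)


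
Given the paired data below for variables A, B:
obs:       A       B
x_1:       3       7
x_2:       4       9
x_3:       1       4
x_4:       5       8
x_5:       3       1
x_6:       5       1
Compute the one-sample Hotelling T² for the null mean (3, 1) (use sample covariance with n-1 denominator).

Step 1 — sample mean vector:
  mean(A) = (3 + 4 + 1 + 5 + 3 + 5) / 6 = 21/6 = 3.5
  mean(B) = (7 + 9 + 4 + 8 + 1 + 1) / 6 = 30/6 = 5
  x̄ = (3.5, 5),  deviation x̄ - mu_0 = (3.5, 5) - (3, 1) = (0.5, 4).

Step 2 — sample covariance matrix, S[i,j] = (1/(n-1)) · Σ_k (x_{k,i} - mean_i) · (x_{k,j} - mean_j), divisor n-1 = 5:
  S[A,A] = ((-0.5)·(-0.5) + (0.5)·(0.5) + (-2.5)·(-2.5) + (1.5)·(1.5) + (-0.5)·(-0.5) + (1.5)·(1.5)) / 5 = 11.5/5 = 2.3
  S[A,B] = ((-0.5)·(2) + (0.5)·(4) + (-2.5)·(-1) + (1.5)·(3) + (-0.5)·(-4) + (1.5)·(-4)) / 5 = 4/5 = 0.8
  S[B,B] = ((2)·(2) + (4)·(4) + (-1)·(-1) + (3)·(3) + (-4)·(-4) + (-4)·(-4)) / 5 = 62/5 = 12.4
  S = [[2.3, 0.8],
 [0.8, 12.4]].

Step 3 — invert S. det(S) = 2.3·12.4 - (0.8)² = 27.88.
  S^{-1} = (1/det) · [[d, -b], [-b, a]] = [[0.4448, -0.0287],
 [-0.0287, 0.0825]].

Step 4 — quadratic form (x̄ - mu_0)^T · S^{-1} · (x̄ - mu_0):
  S^{-1} · (x̄ - mu_0) = (0.1076, 0.3156),
  (x̄ - mu_0)^T · [...] = (0.5)·(0.1076) + (4)·(0.3156) = 1.3164.

Step 5 — scale by n: T² = 6 · 1.3164 = 7.8981.

T² ≈ 7.8981


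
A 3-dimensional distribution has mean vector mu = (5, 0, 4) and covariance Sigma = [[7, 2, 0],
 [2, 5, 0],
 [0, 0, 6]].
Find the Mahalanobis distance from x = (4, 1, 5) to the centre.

Step 1 — centre the observation: (x - mu) = (-1, 1, 1).

Step 2 — invert Sigma (cofactor / det for 3×3, or solve directly):
  Sigma^{-1} = [[0.1613, -0.0645, 0],
 [-0.0645, 0.2258, 0],
 [0, 0, 0.1667]].

Step 3 — form the quadratic (x - mu)^T · Sigma^{-1} · (x - mu):
  Sigma^{-1} · (x - mu) = (-0.2258, 0.2903, 0.1667).
  (x - mu)^T · [Sigma^{-1} · (x - mu)] = (-1)·(-0.2258) + (1)·(0.2903) + (1)·(0.1667) = 0.6828.

Step 4 — take square root: d = √(0.6828) ≈ 0.8263.

d(x, mu) = √(0.6828) ≈ 0.8263


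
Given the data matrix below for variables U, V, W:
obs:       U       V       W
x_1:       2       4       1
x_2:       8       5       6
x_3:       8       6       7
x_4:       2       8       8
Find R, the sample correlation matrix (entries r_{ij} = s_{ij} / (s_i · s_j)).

Step 1 — column means:
  mean(U) = (2 + 8 + 8 + 2) / 4 = 20/4 = 5
  mean(V) = (4 + 5 + 6 + 8) / 4 = 23/4 = 5.75
  mean(W) = (1 + 6 + 7 + 8) / 4 = 22/4 = 5.5

Step 2 — sample variances and covariances s[i,j] = (1/(n-1)) · Σ_k (x_{k,i} - mean_i) · (x_{k,j} - mean_j), with n-1 = 3:
  s[U,U] = ((-3)·(-3) + (3)·(3) + (3)·(3) + (-3)·(-3)) / 3 = 36/3 = 12
  s[U,V] = ((-3)·(-1.75) + (3)·(-0.75) + (3)·(0.25) + (-3)·(2.25)) / 3 = -3/3 = -1
  s[U,W] = ((-3)·(-4.5) + (3)·(0.5) + (3)·(1.5) + (-3)·(2.5)) / 3 = 12/3 = 4
  s[V,V] = ((-1.75)·(-1.75) + (-0.75)·(-0.75) + (0.25)·(0.25) + (2.25)·(2.25)) / 3 = 8.75/3 = 2.9167
  s[V,W] = ((-1.75)·(-4.5) + (-0.75)·(0.5) + (0.25)·(1.5) + (2.25)·(2.5)) / 3 = 13.5/3 = 4.5
  s[W,W] = ((-4.5)·(-4.5) + (0.5)·(0.5) + (1.5)·(1.5) + (2.5)·(2.5)) / 3 = 29/3 = 9.6667
  Sample standard deviations s_i = √(s[i,i]):
  s(U) = √(12) = 3.4641
  s(V) = √(2.9167) = 1.7078
  s(W) = √(9.6667) = 3.1091

Step 3 — r_{ij} = s_{ij} / (s_i · s_j):
  r[U,U] = 1 (diagonal).
  r[U,V] = -1 / (3.4641 · 1.7078) = -1 / 5.9161 = -0.169
  r[U,W] = 4 / (3.4641 · 3.1091) = 4 / 10.7703 = 0.3714
  r[V,V] = 1 (diagonal).
  r[V,W] = 4.5 / (1.7078 · 3.1091) = 4.5 / 5.3098 = 0.8475
  r[W,W] = 1 (diagonal).

R is symmetric with unit diagonal. Assembling:

R = [[1, -0.169, 0.3714],
 [-0.169, 1, 0.8475],
 [0.3714, 0.8475, 1]]


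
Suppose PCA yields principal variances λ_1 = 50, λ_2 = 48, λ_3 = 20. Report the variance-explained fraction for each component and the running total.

Step 1 — total variance = trace(Sigma) = Σ λ_i = 50 + 48 + 20 = 118.

Step 2 — fraction explained by component i = λ_i / Σ λ:
  PC1: 50/118 = 0.4237
  PC2: 48/118 = 0.4068
  PC3: 20/118 = 0.1695

Step 3 — cumulative fraction after k components = (λ_1 + ... + λ_k) / Σ λ:
  k = 1: 50/118 = 0.4237
  k = 2: (50 + 48)/118 = 98/118 = 0.8305
  k = 3: (50 + 48 + 20)/118 = 118/118 = 1

Summary (fraction, with percent):

explained: PC1 0.4237 (42.37%), PC2 0.4068 (40.68%), PC3 0.1695 (16.95%);  cumulative: 0.4237, 0.8305, 1


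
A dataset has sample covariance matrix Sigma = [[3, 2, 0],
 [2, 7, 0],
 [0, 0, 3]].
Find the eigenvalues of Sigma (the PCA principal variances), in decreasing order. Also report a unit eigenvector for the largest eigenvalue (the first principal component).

Step 1 — characteristic polynomial p(λ) = det(λI - Sigma) = λ³ - tr·λ² + c_1·λ - det, where tr = trace, c_1 = sum of the principal 2×2 minors, det = det(Sigma):
  tr = 3 + 7 + 3 = 13,
  c_1 = (3·7 - (2)²) + (3·3 - (0)²) + (7·3 - (0)²) = 17 + 9 + 21 = 47,
  det = 3·(7·3 - (0)²) - (2)·((2)·3 - (0)·(0)) + (0)·((2)·(0) - 7·(0)) = 3·(21) - (2)·(6) + (0)·(0) = 51.
  So p(λ) = λ³ - 13λ² + 47λ - 51.
Step 2 — look for an integer root (rational root theorem: any rational root is an integer divisor of 51). Testing λ = 3:
  p(3) = 27 - 117 + 141 - 51 = 0  ✓
  Dividing out (λ - 3): p(λ) = (λ - 3)(λ² - 10λ + 17).
Step 3 — remaining eigenvalues from the quadratic λ² - 10λ + 17 = 0:
  Δ = 10² - 4·17 = 100 - 68 = 32,  λ = (10 ± √32)/2 = (10 ± 5.6569)/2 ≈ 7.8284 or 2.1716.
  Sorted: λ_1 = 7.8284,  λ_2 = 3,  λ_3 = 2.1716  (check: sum = 13 = tr ✓).

Step 4 — unit eigenvector for λ_1 ≈ 7.8284: v spans the null space of (Sigma - λ_1 I), whose rows are
  r_1 = (-4.8284, 2, 0),  r_2 = (2, -0.8284, 0),  r_3 = (0, 0, -4.8284).
  v is orthogonal to every row, so take v ∝ r_1 × r_3 = ((2)·(-4.8284) - (0)·(0), (0)·(0) - (-4.8284)·(-4.8284), (-4.8284)·(0) - (2)·(0)) ≈ (-9.6569, -23.3137, 0).
  Rescale (multiply by -1 so the first nonzero entry is positive): u = (9.6569, 23.3137, 0).
  ||u|| = √((9.6569)² + (23.3137)² + (0)²) = √(636.7838) ≈ 25.2346,  v_1 = u/||u|| ≈ (0.3827, 0.9239, 0) (||v_1|| = 1).

λ_1 = 7.8284,  λ_2 = 3,  λ_3 = 2.1716;  v_1 ≈ (0.3827, 0.9239, 0)


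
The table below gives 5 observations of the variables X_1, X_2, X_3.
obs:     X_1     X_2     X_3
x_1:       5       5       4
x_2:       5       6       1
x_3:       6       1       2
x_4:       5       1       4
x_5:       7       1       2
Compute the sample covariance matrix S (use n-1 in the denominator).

Step 1 — column means:
  mean(X_1) = (5 + 5 + 6 + 5 + 7) / 5 = 28/5 = 5.6
  mean(X_2) = (5 + 6 + 1 + 1 + 1) / 5 = 14/5 = 2.8
  mean(X_3) = (4 + 1 + 2 + 4 + 2) / 5 = 13/5 = 2.6

Step 2 — sample covariance S[i,j] = (1/(n-1)) · Σ_k (x_{k,i} - mean_i) · (x_{k,j} - mean_j), with n-1 = 4.
  S[X_1,X_1] = ((-0.6)·(-0.6) + (-0.6)·(-0.6) + (0.4)·(0.4) + (-0.6)·(-0.6) + (1.4)·(1.4)) / 4 = 3.2/4 = 0.8
  S[X_1,X_2] = ((-0.6)·(2.2) + (-0.6)·(3.2) + (0.4)·(-1.8) + (-0.6)·(-1.8) + (1.4)·(-1.8)) / 4 = -5.4/4 = -1.35
  S[X_1,X_3] = ((-0.6)·(1.4) + (-0.6)·(-1.6) + (0.4)·(-0.6) + (-0.6)·(1.4) + (1.4)·(-0.6)) / 4 = -1.8/4 = -0.45
  S[X_2,X_2] = ((2.2)·(2.2) + (3.2)·(3.2) + (-1.8)·(-1.8) + (-1.8)·(-1.8) + (-1.8)·(-1.8)) / 4 = 24.8/4 = 6.2
  S[X_2,X_3] = ((2.2)·(1.4) + (3.2)·(-1.6) + (-1.8)·(-0.6) + (-1.8)·(1.4) + (-1.8)·(-0.6)) / 4 = -2.4/4 = -0.6
  S[X_3,X_3] = ((1.4)·(1.4) + (-1.6)·(-1.6) + (-0.6)·(-0.6) + (1.4)·(1.4) + (-0.6)·(-0.6)) / 4 = 7.2/4 = 1.8

S is symmetric (S[j,i] = S[i,j]). Assembling:

S = [[0.8, -1.35, -0.45],
 [-1.35, 6.2, -0.6],
 [-0.45, -0.6, 1.8]]
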